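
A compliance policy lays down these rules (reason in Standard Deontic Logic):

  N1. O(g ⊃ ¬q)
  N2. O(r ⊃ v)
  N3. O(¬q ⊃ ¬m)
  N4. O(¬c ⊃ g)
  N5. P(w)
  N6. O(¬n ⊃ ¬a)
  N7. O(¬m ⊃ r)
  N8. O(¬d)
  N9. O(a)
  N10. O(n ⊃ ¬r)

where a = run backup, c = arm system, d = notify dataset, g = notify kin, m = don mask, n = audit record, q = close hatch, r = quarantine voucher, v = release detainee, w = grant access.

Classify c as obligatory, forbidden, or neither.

Obligatory

Premise 9 gives O(a).
Premise 6, O(¬n ⊃ ¬a), contraposes to O(a ⊃ n); with O(a) we get O(n).
Premise 10 is O(n ⊃ ¬r); since O(n), deontic closure gives O(¬r).
Premise 7, O(¬m ⊃ r), contraposes to O(¬r ⊃ m); with O(¬r) we get O(m).
The contrapositive of premise 3 (O(¬q ⊃ ¬m)) is O(m ⊃ q), and O(m) is already established, so O(q).
Premise 1 is O(g ⊃ ¬q); contrapositively O(q ⊃ ¬g). Since O(q) holds, K gives O(¬g).
Premise 4 is O(¬c ⊃ g); contrapositively O(¬g ⊃ c). Since O(¬g) holds, K gives O(c).
Premises 2, 5, 8 do not contribute to this derivation.
Hence c is obligatory.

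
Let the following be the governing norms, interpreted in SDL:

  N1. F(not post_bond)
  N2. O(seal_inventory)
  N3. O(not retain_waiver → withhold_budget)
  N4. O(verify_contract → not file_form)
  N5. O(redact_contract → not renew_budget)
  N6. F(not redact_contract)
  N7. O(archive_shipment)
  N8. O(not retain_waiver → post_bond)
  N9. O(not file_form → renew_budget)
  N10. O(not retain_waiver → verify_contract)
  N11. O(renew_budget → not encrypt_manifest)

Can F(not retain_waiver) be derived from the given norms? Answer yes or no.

F(not redact_contract) at premise 6 means O(redact_contract).
From O(redact_contract) and premise 5, O(redact_contract → not renew_budget), we obtain O(not renew_budget).
The contrapositive of premise 9 (O(not file_form → renew_budget)) is O(not renew_budget → file_form), and O(not renew_budget) is already established, so O(file_form).
Premise 4 is O(verify_contract → not file_form); contrapositively O(file_form → not verify_contract). Since O(file_form) holds, K gives O(not verify_contract).
The contrapositive of premise 10 (O(not retain_waiver → verify_contract)) is O(not verify_contract → retain_waiver), and O(not verify_contract) is already established, so O(retain_waiver).
Premises 1, 2, 3, 7, 8, 11 do not contribute to this derivation.
So O(retain_waiver) holds, i.e. F(not retain_waiver). The claim follows.

Yes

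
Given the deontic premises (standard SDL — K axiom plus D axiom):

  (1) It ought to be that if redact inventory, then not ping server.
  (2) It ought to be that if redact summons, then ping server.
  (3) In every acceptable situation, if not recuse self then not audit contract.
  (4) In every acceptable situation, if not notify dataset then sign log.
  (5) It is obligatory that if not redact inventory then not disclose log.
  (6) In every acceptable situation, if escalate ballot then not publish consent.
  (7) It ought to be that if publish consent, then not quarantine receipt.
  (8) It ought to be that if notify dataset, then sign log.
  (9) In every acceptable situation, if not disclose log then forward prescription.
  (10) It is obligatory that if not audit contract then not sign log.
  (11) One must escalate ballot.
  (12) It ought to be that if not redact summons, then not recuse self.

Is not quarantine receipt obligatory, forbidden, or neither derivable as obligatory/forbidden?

Premise 7 is O(publish_consent → ¬quarantine_receipt), but O(publish_consent) is not derivable from the premises, so it does not yield O(¬quarantine_receipt).
No premise or chain of K-axiom applications forces O(¬quarantine_receipt), and none forces O(quarantine_receipt). So ¬quarantine_receipt is neither obligatory nor forbidden under these norms.

Neither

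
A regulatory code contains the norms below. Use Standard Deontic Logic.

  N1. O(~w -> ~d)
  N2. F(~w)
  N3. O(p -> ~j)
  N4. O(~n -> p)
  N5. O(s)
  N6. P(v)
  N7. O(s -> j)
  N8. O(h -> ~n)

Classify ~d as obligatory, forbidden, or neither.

Premise 1 is O(~w -> ~d), but O(~w) is not derivable from the premises, so it does not yield O(~d).
No premise or chain of K-axiom applications forces O(~d), and none forces O(d). So ~d is neither obligatory nor forbidden under these norms.

Neither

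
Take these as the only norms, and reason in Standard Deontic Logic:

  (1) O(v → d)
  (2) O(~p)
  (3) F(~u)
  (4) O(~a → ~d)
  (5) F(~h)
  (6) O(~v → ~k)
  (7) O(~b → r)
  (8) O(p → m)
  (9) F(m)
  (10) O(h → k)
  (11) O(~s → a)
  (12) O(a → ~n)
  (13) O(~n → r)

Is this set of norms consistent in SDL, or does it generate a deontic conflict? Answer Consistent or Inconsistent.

Premise 8 is O(p → m), but O(p) is not derivable from the premises, so it does not yield O(m).
So O(m) is not derivable, and the apparent clash with O(~m) does not arise.
A world satisfying every obligation exists (e.g. a=true, b=false, d=true, h=true, k=true, m=false, n=false, p=false, r=true, s=false, u=true, v=true); no atom is both obligatory and forbidden, so the set is consistent.

Consistent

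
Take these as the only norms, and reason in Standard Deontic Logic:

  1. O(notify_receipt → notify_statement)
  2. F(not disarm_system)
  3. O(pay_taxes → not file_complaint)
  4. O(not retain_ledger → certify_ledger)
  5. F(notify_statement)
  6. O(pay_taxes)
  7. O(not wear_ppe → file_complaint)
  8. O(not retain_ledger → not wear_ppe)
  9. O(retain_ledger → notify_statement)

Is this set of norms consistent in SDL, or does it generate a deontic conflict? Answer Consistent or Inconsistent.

Inconsistent

Premise 6 states O(pay_taxes) outright.
From O(pay_taxes) and premise 3, O(pay_taxes → not file_complaint), we obtain O(not file_complaint).
Premise 7 is O(not wear_ppe → file_complaint); contrapositively O(not file_complaint → wear_ppe). Since O(not file_complaint) holds, K gives O(wear_ppe).
Premise 8 is O(not retain_ledger → not wear_ppe); contrapositively O(wear_ppe → retain_ledger). Since O(wear_ppe) holds, K gives O(retain_ledger).
Applying K to premise 9 (O(retain_ledger → notify_statement)) and O(retain_ledger) yields O(notify_statement).
However, F(notify_statement) at premise 5 amounts to O(not notify_statement).
We now have both O(notify_statement) and O(not notify_statement) — notify_statement is simultaneously obligatory and forbidden, violating the D-axiom.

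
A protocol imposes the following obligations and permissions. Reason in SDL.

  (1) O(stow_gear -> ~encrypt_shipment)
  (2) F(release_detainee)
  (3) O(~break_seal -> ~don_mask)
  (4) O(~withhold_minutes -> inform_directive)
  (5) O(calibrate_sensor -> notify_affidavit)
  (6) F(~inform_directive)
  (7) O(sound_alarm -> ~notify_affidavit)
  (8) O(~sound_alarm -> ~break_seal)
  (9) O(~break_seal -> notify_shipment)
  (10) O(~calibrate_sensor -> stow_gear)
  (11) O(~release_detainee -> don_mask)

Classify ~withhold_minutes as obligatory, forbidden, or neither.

Neither

Premise 4 is O(~withhold_minutes -> inform_directive); even if O(inform_directive) held, inferring O(~withhold_minutes) would be affirming the consequent — invalid.
No premise or chain of K-axiom applications forces O(~withhold_minutes), and none forces O(withhold_minutes). So ~withhold_minutes is neither obligatory nor forbidden under these norms.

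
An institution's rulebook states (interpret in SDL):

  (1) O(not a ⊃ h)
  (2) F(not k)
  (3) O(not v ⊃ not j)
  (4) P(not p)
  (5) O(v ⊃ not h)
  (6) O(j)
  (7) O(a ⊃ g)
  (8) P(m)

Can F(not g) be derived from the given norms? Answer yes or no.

Yes

From premise 6 we have O(j).
Premise 3, O(not v ⊃ not j), contraposes to O(j ⊃ v); with O(j) we get O(v).
From O(v) and premise 5, O(v ⊃ not h), we obtain O(not h).
Premise 1, O(not a ⊃ h), contraposes to O(not h ⊃ a); with O(not h) we get O(a).
From O(a) and premise 7, O(a ⊃ g), we obtain O(g).
Premises 2, 4, 8 do not contribute to this derivation.
So O(g) holds, i.e. F(not g). The claim follows.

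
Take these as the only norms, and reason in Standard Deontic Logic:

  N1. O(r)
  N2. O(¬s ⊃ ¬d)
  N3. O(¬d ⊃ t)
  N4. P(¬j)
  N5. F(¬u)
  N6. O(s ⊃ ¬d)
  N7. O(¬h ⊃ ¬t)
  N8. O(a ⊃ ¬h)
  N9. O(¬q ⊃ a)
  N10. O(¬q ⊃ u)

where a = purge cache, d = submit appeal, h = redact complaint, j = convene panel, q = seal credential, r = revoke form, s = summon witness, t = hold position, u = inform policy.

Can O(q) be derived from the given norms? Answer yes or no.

Premises 2 and 6 cover both cases: O(¬s ⊃ ¬d) and O(s ⊃ ¬d). Since ¬s ∨ s is a tautology, O(¬d) follows.
From O(¬d) and premise 3, O(¬d ⊃ t), we obtain O(t).
The contrapositive of premise 7 (O(¬h ⊃ ¬t)) is O(t ⊃ h), and O(t) is already established, so O(h).
Premise 8 is O(a ⊃ ¬h); contrapositively O(h ⊃ ¬a). Since O(h) holds, K gives O(¬a).
Premise 9 is O(¬q ⊃ a); contrapositively O(¬a ⊃ q). Since O(¬a) holds, K gives O(q).
Premises 1, 4, 5, 10 do not contribute to this derivation.
So O(q) follows.

Yes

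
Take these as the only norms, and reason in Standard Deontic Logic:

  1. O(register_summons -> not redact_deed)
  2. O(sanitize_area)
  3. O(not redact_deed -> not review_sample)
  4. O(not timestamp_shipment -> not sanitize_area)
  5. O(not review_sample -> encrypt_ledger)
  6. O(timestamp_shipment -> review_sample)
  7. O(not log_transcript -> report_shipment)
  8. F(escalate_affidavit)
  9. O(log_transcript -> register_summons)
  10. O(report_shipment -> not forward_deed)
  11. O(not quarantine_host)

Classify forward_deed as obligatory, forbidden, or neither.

Forbidden

From premise 2 we have O(sanitize_area).
Premise 4 is O(not timestamp_shipment -> not sanitize_area); contrapositively O(sanitize_area -> timestamp_shipment). Since O(sanitize_area) holds, K gives O(timestamp_shipment).
Applying K to premise 6 (O(timestamp_shipment -> review_sample)) and O(timestamp_shipment) yields O(review_sample).
The contrapositive of premise 3 (O(not redact_deed -> not review_sample)) is O(review_sample -> redact_deed), and O(review_sample) is already established, so O(redact_deed).
Premise 1 is O(register_summons -> not redact_deed); contrapositively O(redact_deed -> not register_summons). Since O(redact_deed) holds, K gives O(not register_summons).
The contrapositive of premise 9 (O(log_transcript -> register_summons)) is O(not register_summons -> not log_transcript), and O(not register_summons) is already established, so O(not log_transcript).
From O(not log_transcript) and premise 7, O(not log_transcript -> report_shipment), we obtain O(report_shipment).
With premise 10, O(report_shipment -> not forward_deed), the K-axiom yields O(not forward_deed).
Premises 5, 8, 11 do not contribute to this derivation.
Thus O(not forward_deed), which is F(forward_deed): forward_deed is forbidden.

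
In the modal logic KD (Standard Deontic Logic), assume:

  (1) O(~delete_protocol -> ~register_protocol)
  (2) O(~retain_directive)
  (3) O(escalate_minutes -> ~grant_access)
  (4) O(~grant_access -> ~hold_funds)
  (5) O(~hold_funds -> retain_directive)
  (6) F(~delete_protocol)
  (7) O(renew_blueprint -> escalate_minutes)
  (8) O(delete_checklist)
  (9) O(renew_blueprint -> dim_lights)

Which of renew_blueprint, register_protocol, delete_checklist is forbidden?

renew_blueprint

Premise 2 gives O(~retain_directive).
Premise 5, O(~hold_funds -> retain_directive), contraposes to O(~retain_directive -> hold_funds); with O(~retain_directive) we get O(hold_funds).
Premise 4 is O(~grant_access -> ~hold_funds); contrapositively O(hold_funds -> grant_access). Since O(hold_funds) holds, K gives O(grant_access).
Premise 3 is O(escalate_minutes -> ~grant_access); contrapositively O(grant_access -> ~escalate_minutes). Since O(grant_access) holds, K gives O(~escalate_minutes).
Premise 7 is O(renew_blueprint -> escalate_minutes); contrapositively O(~escalate_minutes -> ~renew_blueprint). Since O(~escalate_minutes) holds, K gives O(~renew_blueprint).
So O(~renew_blueprint) holds, i.e. renew_blueprint is forbidden. None of the other listed options is forbidden under the premises.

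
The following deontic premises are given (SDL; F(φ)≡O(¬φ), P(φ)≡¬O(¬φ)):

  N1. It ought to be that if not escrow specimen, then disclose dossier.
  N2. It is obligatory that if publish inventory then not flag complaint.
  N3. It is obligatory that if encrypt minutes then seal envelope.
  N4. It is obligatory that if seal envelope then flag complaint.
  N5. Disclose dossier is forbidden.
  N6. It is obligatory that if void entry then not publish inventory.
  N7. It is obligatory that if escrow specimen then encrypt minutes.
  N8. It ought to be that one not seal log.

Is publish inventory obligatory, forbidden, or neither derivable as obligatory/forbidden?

Premise 5, F(disclose_dossier), is equivalent to O(¬disclose_dossier).
Premise 1 is O(¬escrow_specimen → disclose_dossier); contrapositively O(¬disclose_dossier → escrow_specimen). Since O(¬disclose_dossier) holds, K gives O(escrow_specimen).
From O(escrow_specimen) and premise 7, O(escrow_specimen → encrypt_minutes), we obtain O(encrypt_minutes).
Premise 3 is O(encrypt_minutes → seal_envelope); since O(encrypt_minutes), deontic closure gives O(seal_envelope).
With premise 4, O(seal_envelope → flag_complaint), the K-axiom yields O(flag_complaint).
Premise 2 is O(publish_inventory → ¬flag_complaint); contrapositively O(flag_complaint → ¬publish_inventory). Since O(flag_complaint) holds, K gives O(¬publish_inventory).
Premises 6, 8 do not contribute to this derivation.
Thus O(¬publish_inventory), which is F(publish_inventory): publish_inventory is forbidden.

Forbidden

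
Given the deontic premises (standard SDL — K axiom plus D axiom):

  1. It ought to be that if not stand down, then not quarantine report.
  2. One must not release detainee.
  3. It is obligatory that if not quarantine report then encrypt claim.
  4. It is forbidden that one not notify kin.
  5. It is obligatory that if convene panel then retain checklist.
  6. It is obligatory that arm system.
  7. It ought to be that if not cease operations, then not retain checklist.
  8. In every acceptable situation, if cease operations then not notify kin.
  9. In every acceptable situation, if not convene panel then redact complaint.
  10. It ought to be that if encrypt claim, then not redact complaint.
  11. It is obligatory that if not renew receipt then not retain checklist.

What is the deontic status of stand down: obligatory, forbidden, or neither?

Premise 4, F(¬notify_kin), is equivalent to O(notify_kin).
The contrapositive of premise 8 (O(cease_operations → ¬notify_kin)) is O(notify_kin → ¬cease_operations), and O(notify_kin) is already established, so O(¬cease_operations).
Premise 7 is O(¬cease_operations → ¬retain_checklist); since O(¬cease_operations), deontic closure gives O(¬retain_checklist).
Premise 5, O(convene_panel → retain_checklist), contraposes to O(¬retain_checklist → ¬convene_panel); with O(¬retain_checklist) we get O(¬convene_panel).
Premise 9 is O(¬convene_panel → redact_complaint); since O(¬convene_panel), deontic closure gives O(redact_complaint).
Premise 10 is O(encrypt_claim → ¬redact_complaint); contrapositively O(redact_complaint → ¬encrypt_claim). Since O(redact_complaint) holds, K gives O(¬encrypt_claim).
The contrapositive of premise 3 (O(¬quarantine_report → encrypt_claim)) is O(¬encrypt_claim → quarantine_report), and O(¬encrypt_claim) is already established, so O(quarantine_report).
The contrapositive of premise 1 (O(¬stand_down → ¬quarantine_report)) is O(quarantine_report → stand_down), and O(quarantine_report) is already established, so O(stand_down).
Premises 2, 6, 11 do not contribute to this derivation.
Hence stand_down is obligatory.

Obligatory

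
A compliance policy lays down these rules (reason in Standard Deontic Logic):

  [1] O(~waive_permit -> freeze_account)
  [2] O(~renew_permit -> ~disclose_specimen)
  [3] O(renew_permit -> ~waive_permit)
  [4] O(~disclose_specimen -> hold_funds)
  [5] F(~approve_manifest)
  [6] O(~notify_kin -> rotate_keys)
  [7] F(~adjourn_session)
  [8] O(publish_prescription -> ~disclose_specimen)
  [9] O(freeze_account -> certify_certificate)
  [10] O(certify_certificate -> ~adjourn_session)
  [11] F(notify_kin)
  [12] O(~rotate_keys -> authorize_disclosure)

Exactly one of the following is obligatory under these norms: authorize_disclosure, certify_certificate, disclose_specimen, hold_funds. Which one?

hold_funds

Premise 7 is F(~adjourn_session), i.e. O(adjourn_session).
Premise 10, O(certify_certificate -> ~adjourn_session), contraposes to O(adjourn_session -> ~certify_certificate); with O(adjourn_session) we get O(~certify_certificate).
The contrapositive of premise 9 (O(freeze_account -> certify_certificate)) is O(~certify_certificate -> ~freeze_account), and O(~certify_certificate) is already established, so O(~freeze_account).
Premise 1 is O(~waive_permit -> freeze_account); contrapositively O(~freeze_account -> waive_permit). Since O(~freeze_account) holds, K gives O(waive_permit).
Premise 3, O(renew_permit -> ~waive_permit), contraposes to O(waive_permit -> ~renew_permit); with O(waive_permit) we get O(~renew_permit).
From O(~renew_permit) and premise 2, O(~renew_permit -> ~disclose_specimen), we obtain O(~disclose_specimen).
From O(~disclose_specimen) and premise 4, O(~disclose_specimen -> hold_funds), we obtain O(hold_funds).
So O(hold_funds) holds — hold_funds is obligatory. None of the other listed options is made obligatory by any chain of premises.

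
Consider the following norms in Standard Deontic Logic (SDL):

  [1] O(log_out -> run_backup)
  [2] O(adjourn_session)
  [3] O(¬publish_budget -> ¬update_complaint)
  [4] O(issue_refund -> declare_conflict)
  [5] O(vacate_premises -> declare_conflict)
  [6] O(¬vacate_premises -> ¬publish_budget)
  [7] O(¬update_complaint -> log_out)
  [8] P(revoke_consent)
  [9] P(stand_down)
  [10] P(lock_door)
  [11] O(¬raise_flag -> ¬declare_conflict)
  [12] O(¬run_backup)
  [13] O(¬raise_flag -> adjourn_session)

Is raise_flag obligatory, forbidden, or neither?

Premise 12 states O(¬run_backup) outright.
The contrapositive of premise 1 (O(log_out -> run_backup)) is O(¬run_backup -> ¬log_out), and O(¬run_backup) is already established, so O(¬log_out).
Premise 7 is O(¬update_complaint -> log_out); contrapositively O(¬log_out -> update_complaint). Since O(¬log_out) holds, K gives O(update_complaint).
Premise 3 is O(¬publish_budget -> ¬update_complaint); contrapositively O(update_complaint -> publish_budget). Since O(update_complaint) holds, K gives O(publish_budget).
Premise 6, O(¬vacate_premises -> ¬publish_budget), contraposes to O(publish_budget -> vacate_premises); with O(publish_budget) we get O(vacate_premises).
Applying K to premise 5 (O(vacate_premises -> declare_conflict)) and O(vacate_premises) yields O(declare_conflict).
Premise 11, O(¬raise_flag -> ¬declare_conflict), contraposes to O(declare_conflict -> raise_flag); with O(declare_conflict) we get O(raise_flag).
Premises 2, 4, 8, 9, 10, 13 do not contribute to this derivation.
Hence raise_flag is obligatory.

Obligatory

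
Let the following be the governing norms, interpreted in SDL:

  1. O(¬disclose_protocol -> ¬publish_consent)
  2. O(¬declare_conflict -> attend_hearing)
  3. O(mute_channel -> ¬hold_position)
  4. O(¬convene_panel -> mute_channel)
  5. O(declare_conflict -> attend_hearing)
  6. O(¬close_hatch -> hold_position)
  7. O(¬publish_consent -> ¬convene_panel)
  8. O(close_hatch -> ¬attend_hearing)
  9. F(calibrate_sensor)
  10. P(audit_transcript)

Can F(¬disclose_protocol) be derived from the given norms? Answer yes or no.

Premises 2 and 5 cover both cases: O(¬declare_conflict -> attend_hearing) and O(declare_conflict -> attend_hearing). Since ¬declare_conflict ∨ declare_conflict is a tautology, O(attend_hearing) follows.
Premise 8 is O(close_hatch -> ¬attend_hearing); contrapositively O(attend_hearing -> ¬close_hatch). Since O(attend_hearing) holds, K gives O(¬close_hatch).
Applying K to premise 6 (O(¬close_hatch -> hold_position)) and O(¬close_hatch) yields O(hold_position).
Premise 3 is O(mute_channel -> ¬hold_position); contrapositively O(hold_position -> ¬mute_channel). Since O(hold_position) holds, K gives O(¬mute_channel).
Premise 4, O(¬convene_panel -> mute_channel), contraposes to O(¬mute_channel -> convene_panel); with O(¬mute_channel) we get O(convene_panel).
The contrapositive of premise 7 (O(¬publish_consent -> ¬convene_panel)) is O(convene_panel -> publish_consent), and O(convene_panel) is already established, so O(publish_consent).
Premise 1 is O(¬disclose_protocol -> ¬publish_consent); contrapositively O(publish_consent -> disclose_protocol). Since O(publish_consent) holds, K gives O(disclose_protocol).
Premises 9, 10 do not contribute to this derivation.
So O(disclose_protocol) holds, i.e. F(¬disclose_protocol). The claim follows.

Yes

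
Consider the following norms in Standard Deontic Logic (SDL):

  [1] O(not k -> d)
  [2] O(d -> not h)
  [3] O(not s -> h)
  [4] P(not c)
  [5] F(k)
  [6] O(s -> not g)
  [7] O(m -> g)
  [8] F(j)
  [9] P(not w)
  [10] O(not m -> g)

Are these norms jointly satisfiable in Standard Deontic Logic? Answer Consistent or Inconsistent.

Inconsistent

By case analysis on m: premise 7 gives O(m -> g) and premise 10 gives O(not m -> g), so O(g) either way.
Premise 6 is O(s -> not g); contrapositively O(g -> not s). Since O(g) holds, K gives O(not s).
Applying K to premise 3 (O(not s -> h)) and O(not s) yields O(h).
The contrapositive of premise 2 (O(d -> not h)) is O(h -> not d), and O(h) is already established, so O(not d).
The contrapositive of premise 1 (O(not k -> d)) is O(not d -> k), and O(not d) is already established, so O(k).
But premise 5, F(k), means O(not k).
We now have both O(k) and O(not k) — k is simultaneously obligatory and forbidden, violating the D-axiom.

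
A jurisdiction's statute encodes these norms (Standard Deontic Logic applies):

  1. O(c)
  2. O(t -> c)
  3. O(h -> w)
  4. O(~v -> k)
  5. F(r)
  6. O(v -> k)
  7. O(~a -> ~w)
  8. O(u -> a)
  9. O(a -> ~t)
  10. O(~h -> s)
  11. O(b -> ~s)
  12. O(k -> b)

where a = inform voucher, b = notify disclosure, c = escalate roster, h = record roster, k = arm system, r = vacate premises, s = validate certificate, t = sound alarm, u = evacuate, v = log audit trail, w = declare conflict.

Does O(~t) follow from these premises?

Yes

Premises 4 and 6 cover both cases: O(~v -> k) and O(v -> k). Since ~v ∨ v is a tautology, O(k) follows.
From O(k) and premise 12, O(k -> b), we obtain O(b).
Premise 11 is O(b -> ~s); since O(b), deontic closure gives O(~s).
Premise 10 is O(~h -> s); contrapositively O(~s -> h). Since O(~s) holds, K gives O(h).
From O(h) and premise 3, O(h -> w), we obtain O(w).
Premise 7 is O(~a -> ~w); contrapositively O(w -> a). Since O(w) holds, K gives O(a).
From O(a) and premise 9, O(a -> ~t), we obtain O(~t).
Premises 1, 2, 5, 8 do not contribute to this derivation.
So O(~t) follows.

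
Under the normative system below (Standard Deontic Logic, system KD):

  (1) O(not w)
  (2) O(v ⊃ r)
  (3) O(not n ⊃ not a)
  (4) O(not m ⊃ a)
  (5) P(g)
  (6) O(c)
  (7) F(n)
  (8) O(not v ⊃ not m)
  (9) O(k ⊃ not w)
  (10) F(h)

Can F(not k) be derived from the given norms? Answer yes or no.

Premise 9 is O(k ⊃ not w); even if O(not w) held, inferring O(k) would be affirming the consequent — invalid.
No other premise forces O(k). An ideal world satisfying every premise can still have not k true, so F(not k) is not derivable.

No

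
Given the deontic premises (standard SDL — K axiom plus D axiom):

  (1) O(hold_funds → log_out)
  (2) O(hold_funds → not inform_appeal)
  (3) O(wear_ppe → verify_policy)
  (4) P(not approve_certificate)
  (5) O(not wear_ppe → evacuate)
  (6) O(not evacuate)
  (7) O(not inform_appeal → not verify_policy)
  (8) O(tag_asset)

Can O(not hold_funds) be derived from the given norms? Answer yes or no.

Premise 6 gives O(not evacuate).
The contrapositive of premise 5 (O(not wear_ppe → evacuate)) is O(not evacuate → wear_ppe), and O(not evacuate) is already established, so O(wear_ppe).
Premise 3 is O(wear_ppe → verify_policy); since O(wear_ppe), deontic closure gives O(verify_policy).
The contrapositive of premise 7 (O(not inform_appeal → not verify_policy)) is O(verify_policy → inform_appeal), and O(verify_policy) is already established, so O(inform_appeal).
Premise 2, O(hold_funds → not inform_appeal), contraposes to O(inform_appeal → not hold_funds); with O(inform_appeal) we get O(not hold_funds).
Premises 1, 4, 8 do not contribute to this derivation.
So O(not hold_funds) follows.

Yes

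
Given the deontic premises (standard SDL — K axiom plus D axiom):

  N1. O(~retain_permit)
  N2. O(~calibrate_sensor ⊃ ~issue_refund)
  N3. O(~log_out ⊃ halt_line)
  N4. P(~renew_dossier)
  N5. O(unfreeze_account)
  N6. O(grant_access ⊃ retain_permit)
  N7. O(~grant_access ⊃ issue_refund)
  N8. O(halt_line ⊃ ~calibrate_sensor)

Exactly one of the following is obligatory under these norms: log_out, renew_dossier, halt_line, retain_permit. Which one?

log_out

From premise 1 we have O(~retain_permit).
Premise 6 is O(grant_access ⊃ retain_permit); contrapositively O(~retain_permit ⊃ ~grant_access). Since O(~retain_permit) holds, K gives O(~grant_access).
From O(~grant_access) and premise 7, O(~grant_access ⊃ issue_refund), we obtain O(issue_refund).
Premise 2, O(~calibrate_sensor ⊃ ~issue_refund), contraposes to O(issue_refund ⊃ calibrate_sensor); with O(issue_refund) we get O(calibrate_sensor).
The contrapositive of premise 8 (O(halt_line ⊃ ~calibrate_sensor)) is O(calibrate_sensor ⊃ ~halt_line), and O(calibrate_sensor) is already established, so O(~halt_line).
The contrapositive of premise 3 (O(~log_out ⊃ halt_line)) is O(~halt_line ⊃ log_out), and O(~halt_line) is already established, so O(log_out).
So O(log_out) holds — log_out is obligatory. None of the other listed options is made obligatory by any chain of premises.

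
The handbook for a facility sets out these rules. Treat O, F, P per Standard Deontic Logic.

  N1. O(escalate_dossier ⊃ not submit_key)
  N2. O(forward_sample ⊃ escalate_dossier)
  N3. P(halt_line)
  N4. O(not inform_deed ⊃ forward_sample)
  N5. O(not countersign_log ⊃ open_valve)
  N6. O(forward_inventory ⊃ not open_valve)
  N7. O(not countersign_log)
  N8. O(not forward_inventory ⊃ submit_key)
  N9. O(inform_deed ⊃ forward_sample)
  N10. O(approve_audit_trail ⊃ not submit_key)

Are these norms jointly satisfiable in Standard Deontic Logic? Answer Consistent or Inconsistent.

Inconsistent

Premises 9 and 4 are O(inform_deed ⊃ forward_sample) and O(not inform_deed ⊃ forward_sample); every ideal world satisfies inform_deed or not inform_deed, so in either case forward_sample holds — hence O(forward_sample).
From O(forward_sample) and premise 2, O(forward_sample ⊃ escalate_dossier), we obtain O(escalate_dossier).
From O(escalate_dossier) and premise 1, O(escalate_dossier ⊃ not submit_key), we obtain O(not submit_key).
Premise 8 is O(not forward_inventory ⊃ submit_key); contrapositively O(not submit_key ⊃ forward_inventory). Since O(not submit_key) holds, K gives O(forward_inventory).
Applying K to premise 6 (O(forward_inventory ⊃ not open_valve)) and O(forward_inventory) yields O(not open_valve).
Premise 5, O(not countersign_log ⊃ open_valve), contraposes to O(not open_valve ⊃ countersign_log); with O(not open_valve) we get O(countersign_log).
Yet premise 7 states O(not countersign_log).
We now have both O(countersign_log) and O(not countersign_log) — countersign_log is simultaneously obligatory and forbidden, violating the D-axiom.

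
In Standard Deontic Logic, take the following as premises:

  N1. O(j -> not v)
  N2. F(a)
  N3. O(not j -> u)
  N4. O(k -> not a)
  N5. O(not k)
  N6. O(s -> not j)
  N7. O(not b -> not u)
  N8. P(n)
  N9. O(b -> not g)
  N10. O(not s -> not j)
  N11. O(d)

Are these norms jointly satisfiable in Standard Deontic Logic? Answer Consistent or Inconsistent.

Premise 4 is O(k -> not a); even if O(not a) held, inferring O(k) would be affirming the consequent — invalid.
So O(k) is not derivable, and the apparent clash with O(not k) does not arise.
A world satisfying every obligation exists (e.g. a=false, b=true, d=true, g=false, j=false, k=false, n=false, s=false, u=true, v=false); no atom is both obligatory and forbidden, so the set is consistent.

Consistent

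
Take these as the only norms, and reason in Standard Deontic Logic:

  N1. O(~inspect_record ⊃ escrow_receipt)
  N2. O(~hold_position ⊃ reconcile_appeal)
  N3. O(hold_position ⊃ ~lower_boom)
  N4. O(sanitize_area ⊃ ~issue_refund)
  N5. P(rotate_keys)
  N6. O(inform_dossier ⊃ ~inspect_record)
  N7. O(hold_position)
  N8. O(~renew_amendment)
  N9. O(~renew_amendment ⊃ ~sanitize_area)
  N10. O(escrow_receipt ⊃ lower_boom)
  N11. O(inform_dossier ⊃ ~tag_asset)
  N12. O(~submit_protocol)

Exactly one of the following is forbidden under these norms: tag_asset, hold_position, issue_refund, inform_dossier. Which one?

From premise 7 we have O(hold_position).
Applying K to premise 3 (O(hold_position ⊃ ~lower_boom)) and O(hold_position) yields O(~lower_boom).
Premise 10 is O(escrow_receipt ⊃ lower_boom); contrapositively O(~lower_boom ⊃ ~escrow_receipt). Since O(~lower_boom) holds, K gives O(~escrow_receipt).
Premise 1 is O(~inspect_record ⊃ escrow_receipt); contrapositively O(~escrow_receipt ⊃ inspect_record). Since O(~escrow_receipt) holds, K gives O(inspect_record).
Premise 6, O(inform_dossier ⊃ ~inspect_record), contraposes to O(inspect_record ⊃ ~inform_dossier); with O(inspect_record) we get O(~inform_dossier).
So O(~inform_dossier) holds, i.e. inform_dossier is forbidden. None of the other listed options is forbidden under the premises.

inform_dossier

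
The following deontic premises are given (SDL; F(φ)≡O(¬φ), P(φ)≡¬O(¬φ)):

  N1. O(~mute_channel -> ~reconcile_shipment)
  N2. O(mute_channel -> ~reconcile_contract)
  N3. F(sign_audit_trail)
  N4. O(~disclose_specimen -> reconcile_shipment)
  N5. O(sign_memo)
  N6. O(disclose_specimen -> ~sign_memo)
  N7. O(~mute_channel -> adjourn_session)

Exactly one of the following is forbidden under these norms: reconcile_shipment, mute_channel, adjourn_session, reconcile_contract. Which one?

Premise 5 states O(sign_memo) outright.
Premise 6, O(disclose_specimen -> ~sign_memo), contraposes to O(sign_memo -> ~disclose_specimen); with O(sign_memo) we get O(~disclose_specimen).
Applying K to premise 4 (O(~disclose_specimen -> reconcile_shipment)) and O(~disclose_specimen) yields O(reconcile_shipment).
Premise 1, O(~mute_channel -> ~reconcile_shipment), contraposes to O(reconcile_shipment -> mute_channel); with O(reconcile_shipment) we get O(mute_channel).
Premise 2 is O(mute_channel -> ~reconcile_contract); since O(mute_channel), deontic closure gives O(~reconcile_contract).
So O(~reconcile_contract) holds, i.e. reconcile_contract is forbidden. None of the other listed options is forbidden under the premises.

reconcile_contract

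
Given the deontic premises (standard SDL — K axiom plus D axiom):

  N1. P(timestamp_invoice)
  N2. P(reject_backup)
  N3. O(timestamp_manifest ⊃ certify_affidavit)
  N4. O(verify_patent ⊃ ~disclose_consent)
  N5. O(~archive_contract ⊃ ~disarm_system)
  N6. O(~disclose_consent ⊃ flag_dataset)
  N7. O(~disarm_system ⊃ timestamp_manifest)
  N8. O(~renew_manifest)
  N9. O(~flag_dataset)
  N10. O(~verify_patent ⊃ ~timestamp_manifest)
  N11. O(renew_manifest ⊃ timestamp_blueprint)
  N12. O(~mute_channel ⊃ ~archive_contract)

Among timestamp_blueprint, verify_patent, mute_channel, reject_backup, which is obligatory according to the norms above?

From premise 9 we have O(~flag_dataset).
The contrapositive of premise 6 (O(~disclose_consent ⊃ flag_dataset)) is O(~flag_dataset ⊃ disclose_consent), and O(~flag_dataset) is already established, so O(disclose_consent).
Premise 4 is O(verify_patent ⊃ ~disclose_consent); contrapositively O(disclose_consent ⊃ ~verify_patent). Since O(disclose_consent) holds, K gives O(~verify_patent).
With premise 10, O(~verify_patent ⊃ ~timestamp_manifest), the K-axiom yields O(~timestamp_manifest).
The contrapositive of premise 7 (O(~disarm_system ⊃ timestamp_manifest)) is O(~timestamp_manifest ⊃ disarm_system), and O(~timestamp_manifest) is already established, so O(disarm_system).
Premise 5 is O(~archive_contract ⊃ ~disarm_system); contrapositively O(disarm_system ⊃ archive_contract). Since O(disarm_system) holds, K gives O(archive_contract).
The contrapositive of premise 12 (O(~mute_channel ⊃ ~archive_contract)) is O(archive_contract ⊃ mute_channel), and O(archive_contract) is already established, so O(mute_channel).
So O(mute_channel) holds — mute_channel is obligatory. None of the other listed options is made obligatory by any chain of premises.

mute_channel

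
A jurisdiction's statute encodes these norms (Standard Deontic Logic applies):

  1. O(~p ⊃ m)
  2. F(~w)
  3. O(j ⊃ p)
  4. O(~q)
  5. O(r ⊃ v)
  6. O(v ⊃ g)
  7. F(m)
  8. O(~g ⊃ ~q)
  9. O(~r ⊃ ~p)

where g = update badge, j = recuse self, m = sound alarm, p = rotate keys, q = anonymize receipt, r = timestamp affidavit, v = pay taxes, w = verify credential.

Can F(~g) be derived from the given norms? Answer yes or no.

Yes

F(m) at premise 7 means O(~m).
The contrapositive of premise 1 (O(~p ⊃ m)) is O(~m ⊃ p), and O(~m) is already established, so O(p).
The contrapositive of premise 9 (O(~r ⊃ ~p)) is O(p ⊃ r), and O(p) is already established, so O(r).
With premise 5, O(r ⊃ v), the K-axiom yields O(v).
With premise 6, O(v ⊃ g), the K-axiom yields O(g).
Premises 2, 3, 4, 8 do not contribute to this derivation.
So O(g) holds, i.e. F(~g). The claim follows.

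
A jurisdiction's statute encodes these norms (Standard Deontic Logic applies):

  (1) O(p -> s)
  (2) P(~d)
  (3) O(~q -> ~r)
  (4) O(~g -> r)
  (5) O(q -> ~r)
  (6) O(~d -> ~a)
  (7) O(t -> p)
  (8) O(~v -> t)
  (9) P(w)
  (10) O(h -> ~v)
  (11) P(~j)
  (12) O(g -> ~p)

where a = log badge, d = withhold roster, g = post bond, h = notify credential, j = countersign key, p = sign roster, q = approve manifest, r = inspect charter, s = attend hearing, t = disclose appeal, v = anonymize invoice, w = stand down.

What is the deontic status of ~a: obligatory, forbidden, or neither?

Neither

Premise 6 is O(~d -> ~a), but O(~d) is not derivable from the premises (the permission P(~d) asserts only ~O(d), not O(~d)), so it does not yield O(~a).
No premise or chain of K-axiom applications forces O(~a), and none forces O(a). So ~a is neither obligatory nor forbidden under these norms.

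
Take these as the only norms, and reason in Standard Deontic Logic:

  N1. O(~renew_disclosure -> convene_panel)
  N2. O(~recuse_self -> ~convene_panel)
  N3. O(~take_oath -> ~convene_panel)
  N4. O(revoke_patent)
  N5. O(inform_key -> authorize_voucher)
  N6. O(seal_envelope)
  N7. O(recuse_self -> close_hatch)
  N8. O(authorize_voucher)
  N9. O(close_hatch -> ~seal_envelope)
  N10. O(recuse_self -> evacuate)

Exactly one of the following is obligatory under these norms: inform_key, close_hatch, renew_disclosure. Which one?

From premise 6 we have O(seal_envelope).
Premise 9 is O(close_hatch -> ~seal_envelope); contrapositively O(seal_envelope -> ~close_hatch). Since O(seal_envelope) holds, K gives O(~close_hatch).
Premise 7 is O(recuse_self -> close_hatch); contrapositively O(~close_hatch -> ~recuse_self). Since O(~close_hatch) holds, K gives O(~recuse_self).
Applying K to premise 2 (O(~recuse_self -> ~convene_panel)) and O(~recuse_self) yields O(~convene_panel).
Premise 1 is O(~renew_disclosure -> convene_panel); contrapositively O(~convene_panel -> renew_disclosure). Since O(~convene_panel) holds, K gives O(renew_disclosure).
So O(renew_disclosure) holds — renew_disclosure is obligatory. None of the other listed options is made obligatory by any chain of premises.

renew_disclosure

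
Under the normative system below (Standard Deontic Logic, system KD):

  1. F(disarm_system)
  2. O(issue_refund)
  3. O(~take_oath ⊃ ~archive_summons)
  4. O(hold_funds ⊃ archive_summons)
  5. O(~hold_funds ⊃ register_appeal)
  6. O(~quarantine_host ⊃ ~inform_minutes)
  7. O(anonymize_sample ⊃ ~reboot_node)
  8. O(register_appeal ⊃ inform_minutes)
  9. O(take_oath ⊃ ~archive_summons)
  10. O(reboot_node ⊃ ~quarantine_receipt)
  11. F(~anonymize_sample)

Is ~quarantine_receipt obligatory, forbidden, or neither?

Neither

Premise 10 is O(reboot_node ⊃ ~quarantine_receipt), but O(reboot_node) is not derivable from the premises, so it does not yield O(~quarantine_receipt).
No premise or chain of K-axiom applications forces O(~quarantine_receipt), and none forces O(quarantine_receipt). So ~quarantine_receipt is neither obligatory nor forbidden under these norms.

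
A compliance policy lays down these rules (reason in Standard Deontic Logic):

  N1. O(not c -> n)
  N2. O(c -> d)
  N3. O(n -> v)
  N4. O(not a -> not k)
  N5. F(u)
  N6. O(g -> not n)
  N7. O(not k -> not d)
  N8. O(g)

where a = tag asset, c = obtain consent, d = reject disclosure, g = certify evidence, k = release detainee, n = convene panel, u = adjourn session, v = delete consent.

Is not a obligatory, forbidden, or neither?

Forbidden

Premise 8 gives O(g).
Applying K to premise 6 (O(g -> not n)) and O(g) yields O(not n).
The contrapositive of premise 1 (O(not c -> n)) is O(not n -> c), and O(not n) is already established, so O(c).
Premise 2 is O(c -> d); since O(c), deontic closure gives O(d).
Premise 7, O(not k -> not d), contraposes to O(d -> k); with O(d) we get O(k).
Premise 4, O(not a -> not k), contraposes to O(k -> a); with O(k) we get O(a).
Premises 3, 5 do not contribute to this derivation.
Thus O(a), which is F(not a): not a is forbidden.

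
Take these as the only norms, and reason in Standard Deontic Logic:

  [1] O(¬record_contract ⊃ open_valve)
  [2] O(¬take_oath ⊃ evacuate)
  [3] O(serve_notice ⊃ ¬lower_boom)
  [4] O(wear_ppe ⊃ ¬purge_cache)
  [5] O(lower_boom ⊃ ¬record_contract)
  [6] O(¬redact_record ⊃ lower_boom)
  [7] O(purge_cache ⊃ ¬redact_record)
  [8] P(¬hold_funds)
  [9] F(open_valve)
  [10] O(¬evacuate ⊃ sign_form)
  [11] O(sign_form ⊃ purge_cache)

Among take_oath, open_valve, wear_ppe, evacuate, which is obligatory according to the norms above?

evacuate

Premise 9 is F(open_valve), i.e. O(¬open_valve).
Premise 1 is O(¬record_contract ⊃ open_valve); contrapositively O(¬open_valve ⊃ record_contract). Since O(¬open_valve) holds, K gives O(record_contract).
The contrapositive of premise 5 (O(lower_boom ⊃ ¬record_contract)) is O(record_contract ⊃ ¬lower_boom), and O(record_contract) is already established, so O(¬lower_boom).
The contrapositive of premise 6 (O(¬redact_record ⊃ lower_boom)) is O(¬lower_boom ⊃ redact_record), and O(¬lower_boom) is already established, so O(redact_record).
The contrapositive of premise 7 (O(purge_cache ⊃ ¬redact_record)) is O(redact_record ⊃ ¬purge_cache), and O(redact_record) is already established, so O(¬purge_cache).
Premise 11 is O(sign_form ⊃ purge_cache); contrapositively O(¬purge_cache ⊃ ¬sign_form). Since O(¬purge_cache) holds, K gives O(¬sign_form).
Premise 10, O(¬evacuate ⊃ sign_form), contraposes to O(¬sign_form ⊃ evacuate); with O(¬sign_form) we get O(evacuate).
So O(evacuate) holds — evacuate is obligatory. None of the other listed options is made obligatory by any chain of premises.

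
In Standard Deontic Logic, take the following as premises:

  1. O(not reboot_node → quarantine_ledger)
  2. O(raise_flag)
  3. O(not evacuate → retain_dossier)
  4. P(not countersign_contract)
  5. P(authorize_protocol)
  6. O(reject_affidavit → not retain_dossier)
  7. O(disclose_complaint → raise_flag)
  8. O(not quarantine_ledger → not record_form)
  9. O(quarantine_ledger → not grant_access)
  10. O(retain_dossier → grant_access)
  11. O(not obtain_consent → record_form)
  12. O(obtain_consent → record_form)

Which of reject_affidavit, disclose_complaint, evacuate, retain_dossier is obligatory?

evacuate

Premises 11 and 12 cover both cases: O(not obtain_consent → record_form) and O(obtain_consent → record_form). Since not obtain_consent ∨ obtain_consent is a tautology, O(record_form) follows.
Premise 8 is O(not quarantine_ledger → not record_form); contrapositively O(record_form → quarantine_ledger). Since O(record_form) holds, K gives O(quarantine_ledger).
From O(quarantine_ledger) and premise 9, O(quarantine_ledger → not grant_access), we obtain O(not grant_access).
Premise 10 is O(retain_dossier → grant_access); contrapositively O(not grant_access → not retain_dossier). Since O(not grant_access) holds, K gives O(not retain_dossier).
Premise 3, O(not evacuate → retain_dossier), contraposes to O(not retain_dossier → evacuate); with O(not retain_dossier) we get O(evacuate).
So O(evacuate) holds — evacuate is obligatory. None of the other listed options is made obligatory by any chain of premises.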